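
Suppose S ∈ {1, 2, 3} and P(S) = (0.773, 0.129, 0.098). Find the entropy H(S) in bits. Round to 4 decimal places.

0.9967 bits

H(S) = −Σ p·log₂ p.
  −(0.773)·log₂(0.773) = 0.28714
  −(0.129)·log₂(0.129) = 0.38114
  −(0.098)·log₂(0.098) = 0.32841
Sum: 0.28714 + 0.38114 + 0.32841 = 0.9967 bits.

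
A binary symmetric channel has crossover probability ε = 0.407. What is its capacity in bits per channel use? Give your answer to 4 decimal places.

0.0251 bits

Binary symmetric channel: C = 1 − h₂(ε) where h₂ is the binary entropy function.
h₂(0.407) = −0.407·log₂0.407 − 0.593·log₂0.593 = 0.9749.
C = 1 − 0.9749 = 0.0251 bits per channel use.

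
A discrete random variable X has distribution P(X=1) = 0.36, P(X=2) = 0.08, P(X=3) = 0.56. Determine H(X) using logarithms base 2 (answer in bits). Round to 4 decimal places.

H(X) = −Σ p·log₂ p.
  −(0.36)·log₂(0.36) = 0.53062
  −(0.08)·log₂(0.08) = 0.29151
  −(0.56)·log₂(0.56) = 0.46844
Sum: 0.53062 + 0.29151 + 0.46844 = 1.2906 bits.

1.2906 bits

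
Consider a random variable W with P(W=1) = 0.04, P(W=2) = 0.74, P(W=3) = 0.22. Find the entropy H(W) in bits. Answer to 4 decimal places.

0.9878 bits

H(W) = −Σ p·log₂ p.
  −(0.04)·log₂(0.04) = 0.18575
  −(0.74)·log₂(0.74) = 0.32146
  −(0.22)·log₂(0.22) = 0.48057
Sum: 0.18575 + 0.32146 + 0.48057 = 0.9878 bits.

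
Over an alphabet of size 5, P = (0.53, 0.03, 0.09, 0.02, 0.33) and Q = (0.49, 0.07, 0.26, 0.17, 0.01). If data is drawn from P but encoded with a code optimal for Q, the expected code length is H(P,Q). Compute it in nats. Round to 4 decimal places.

2.1342 nats

H(P,Q) = −Σ p·ln q.
  −0.53·ln(0.49) = 0.37808
  −0.03·ln(0.07) = 0.07978
  −0.09·ln(0.26) = 0.12124
  −0.02·ln(0.17) = 0.03544
  −0.33·ln(0.01) = 1.51971
H(P,Q) = 2.1342 nats.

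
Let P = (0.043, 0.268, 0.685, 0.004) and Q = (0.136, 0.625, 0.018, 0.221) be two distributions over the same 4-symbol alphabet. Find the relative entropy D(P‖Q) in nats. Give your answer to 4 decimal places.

2.2003 nats

D(P‖Q) = Σ p·ln(p/q).
  0.043·ln(0.043/0.136) = -0.04951
  0.268·ln(0.268/0.625) = -0.22693
  0.685·ln(0.685/0.018) = 2.49275
  0.004·ln(0.004/0.221) = -0.01605
D(P‖Q) = 2.2003 nats.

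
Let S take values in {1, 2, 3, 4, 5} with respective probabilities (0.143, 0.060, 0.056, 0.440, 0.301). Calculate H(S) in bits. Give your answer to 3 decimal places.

1.920 bits

H(S) = −Σ p·log₂ p.
  −(0.143)·log₂(0.143) = 0.4012
  −(0.060)·log₂(0.060) = 0.2435
  −(0.056)·log₂(0.056) = 0.2329
  −(0.440)·log₂(0.440) = 0.5211
  −(0.301)·log₂(0.301) = 0.5214
Sum: 0.4012 + 0.2435 + 0.2329 + 0.5211 + 0.5214 = 1.920 bits.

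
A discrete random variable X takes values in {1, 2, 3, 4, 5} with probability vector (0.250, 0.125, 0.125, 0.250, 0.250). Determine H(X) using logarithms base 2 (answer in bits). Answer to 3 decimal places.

H(X) = −Σ p·log₂ p.
  −(0.250)·log₂(0.250) = 0.5000
  −(0.125)·log₂(0.125) = 0.3750
  −(0.125)·log₂(0.125) = 0.3750
  −(0.250)·log₂(0.250) = 0.5000
  −(0.250)·log₂(0.250) = 0.5000
Sum: 0.5000 + 0.3750 + 0.3750 + 0.5000 + 0.5000 = 2.250 bits.

2.250 bits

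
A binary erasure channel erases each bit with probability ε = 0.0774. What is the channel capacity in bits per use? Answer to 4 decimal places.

0.9226 bits

Binary erasure channel: capacity C = 1 − ε.
C = 1 − 0.0774 = 0.9226 bits per channel use.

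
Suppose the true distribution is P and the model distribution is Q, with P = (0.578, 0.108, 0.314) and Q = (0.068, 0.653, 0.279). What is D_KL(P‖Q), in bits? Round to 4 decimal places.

1.5577 bits

D(P‖Q) = Σ p·log₂(p/q).
  0.578·log₂(0.578/0.068) = 1.78455
  0.108·log₂(0.108/0.653) = -0.28037
  0.314·log₂(0.314/0.279) = 0.05354
D(P‖Q) = 1.5577 bits.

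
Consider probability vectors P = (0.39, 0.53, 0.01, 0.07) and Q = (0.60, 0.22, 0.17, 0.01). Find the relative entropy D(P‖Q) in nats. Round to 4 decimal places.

0.4059 nats

D(P‖Q) = Σ p·ln(p/q).
  0.39·ln(0.39/0.60) = -0.16801
  0.53·ln(0.53/0.22) = 0.46600
  0.01·ln(0.01/0.17) = -0.02833
  0.07·ln(0.07/0.01) = 0.13621
D(P‖Q) = 0.4059 nats.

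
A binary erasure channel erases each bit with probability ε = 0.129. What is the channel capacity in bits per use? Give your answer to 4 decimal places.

0.8710 bits

Binary erasure channel: capacity C = 1 − ε.
C = 1 − 0.129 = 0.8710 bits per channel use.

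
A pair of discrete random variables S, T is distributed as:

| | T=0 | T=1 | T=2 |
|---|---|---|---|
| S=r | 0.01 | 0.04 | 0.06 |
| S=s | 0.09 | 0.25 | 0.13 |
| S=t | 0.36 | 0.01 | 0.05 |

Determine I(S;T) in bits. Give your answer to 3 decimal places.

0.414 bits

Marginals: p(S) = (0.1100, 0.4700, 0.4200), p(T) = (0.4600, 0.3000, 0.2400).
I(S;T) = Σ p(x,y)·log₂[p(x,y)/(p(x)p(y))].
  (r,0): 0.01·log₂(0.1976) = -0.0234
  (r,1): 0.04·log₂(1.2121) = 0.0111
  (r,2): 0.06·log₂(2.2727) = 0.0711
  (s,0): 0.09·log₂(0.4163) = -0.1138
  (s,1): 0.25·log₂(1.7730) = 0.2066
  (s,2): 0.13·log₂(1.1525) = 0.0266
  (t,0): 0.36·log₂(1.8634) = 0.3232
  (t,1): 0.01·log₂(0.0794) = -0.0366
  (t,2): 0.05·log₂(0.4960) = -0.0506
Sum = 0.414 bits.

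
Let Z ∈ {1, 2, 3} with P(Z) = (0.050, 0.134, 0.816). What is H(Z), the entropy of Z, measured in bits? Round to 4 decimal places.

H(Z) = −Σ p·log₂ p.
  −(0.050)·log₂(0.050) = 0.21610
  −(0.134)·log₂(0.134) = 0.38856
  −(0.816)·log₂(0.816) = 0.23938
Sum: 0.21610 + 0.38856 + 0.23938 = 0.8440 bits.

0.8440 bits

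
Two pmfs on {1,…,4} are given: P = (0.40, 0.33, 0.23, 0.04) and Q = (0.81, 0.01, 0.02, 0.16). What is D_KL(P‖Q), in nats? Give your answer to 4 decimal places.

D(P‖Q) = Σ p·ln(p/q).
  0.40·ln(0.40/0.81) = -0.28223
  0.33·ln(0.33/0.01) = 1.15385
  0.23·ln(0.23/0.02) = 0.56174
  0.04·ln(0.04/0.16) = -0.05545
D(P‖Q) = 1.3779 nats.

1.3779 nats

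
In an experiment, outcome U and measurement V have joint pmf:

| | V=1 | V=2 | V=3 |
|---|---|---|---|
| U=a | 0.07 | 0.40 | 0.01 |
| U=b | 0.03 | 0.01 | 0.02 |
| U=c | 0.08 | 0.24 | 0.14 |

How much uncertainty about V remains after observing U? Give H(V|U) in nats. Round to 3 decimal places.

0.770 nats

Marginals: p(U) = (0.4800, 0.0600, 0.4600), p(V) = (0.1800, 0.6500, 0.1700).
H(V|U) = Σ p(U) · H(V|U=·).
  U=a: p=0.4800, H(V|U=a) = 0.5134
  U=b: p=0.0600, H(V|U=b) = 1.0114
  U=c: p=0.4600, H(V|U=c) = 1.0057
Weighted sum = 0.770 nats.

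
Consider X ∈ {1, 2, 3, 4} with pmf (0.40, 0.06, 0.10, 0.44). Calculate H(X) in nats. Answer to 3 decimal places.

1.127 nats

H(X) = −Σ p·ln p.
  −(0.40)·ln(0.40) = 0.3665
  −(0.06)·ln(0.06) = 0.1688
  −(0.10)·ln(0.10) = 0.2303
  −(0.44)·ln(0.44) = 0.3612
Sum: 0.3665 + 0.1688 + 0.2303 + 0.3612 = 1.127 nats.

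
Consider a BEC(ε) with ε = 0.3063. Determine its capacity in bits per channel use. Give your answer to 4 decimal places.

0.6937 bits

Binary erasure channel: capacity C = 1 − ε.
C = 1 − 0.3063 = 0.6937 bits per channel use.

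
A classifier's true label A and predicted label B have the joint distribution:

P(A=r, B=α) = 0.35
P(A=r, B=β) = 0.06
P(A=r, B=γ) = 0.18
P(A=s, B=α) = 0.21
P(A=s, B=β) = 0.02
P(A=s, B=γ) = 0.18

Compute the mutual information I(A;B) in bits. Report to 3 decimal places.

0.017 bits

Marginals: p(A) = (0.5900, 0.4100), p(B) = (0.5600, 0.0800, 0.3600).
I(A;B) = Σ p(x,y)·log₂[p(x,y)/(p(x)p(y))].
  (r,α): 0.35·log₂(1.0593) = 0.0291
  (r,β): 0.06·log₂(1.2712) = 0.0208
  (r,γ): 0.18·log₂(0.8475) = -0.0430
  (s,α): 0.21·log₂(0.9146) = -0.0270
  (s,β): 0.02·log₂(0.6098) = -0.0143
  (s,γ): 0.18·log₂(1.2195) = 0.0515
Sum = 0.017 bits.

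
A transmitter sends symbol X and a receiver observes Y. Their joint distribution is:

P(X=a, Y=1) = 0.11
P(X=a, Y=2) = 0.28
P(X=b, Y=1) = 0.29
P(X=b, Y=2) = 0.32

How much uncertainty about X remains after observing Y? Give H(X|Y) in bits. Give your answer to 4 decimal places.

0.9375 bits

Marginals: p(X) = (0.3900, 0.6100), p(Y) = (0.4000, 0.6000).
H(X|Y) = Σ p(Y) · H(X|Y=·).
  Y=1: p=0.4000, H(X|Y=1) = 0.8485
  Y=2: p=0.6000, H(X|Y=2) = 0.9968
Weighted sum = 0.9375 bits.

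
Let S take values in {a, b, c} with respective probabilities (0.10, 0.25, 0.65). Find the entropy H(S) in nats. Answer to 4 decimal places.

0.8568 nats

H(S) = −Σ p·ln p.
  −(0.10)·ln(0.10) = 0.23026
  −(0.25)·ln(0.25) = 0.34657
  −(0.65)·ln(0.65) = 0.28001
Sum: 0.23026 + 0.34657 + 0.28001 = 0.8568 nats.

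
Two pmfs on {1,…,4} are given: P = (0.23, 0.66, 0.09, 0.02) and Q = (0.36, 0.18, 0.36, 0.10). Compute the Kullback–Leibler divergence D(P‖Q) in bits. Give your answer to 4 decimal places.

0.8620 bits

D(P‖Q) = Σ p·log₂(p/q).
  0.23·log₂(0.23/0.36) = -0.14866
  0.66·log₂(0.66/0.18) = 1.23715
  0.09·log₂(0.09/0.36) = -0.18000
  0.02·log₂(0.02/0.10) = -0.04644
D(P‖Q) = 0.8620 bits.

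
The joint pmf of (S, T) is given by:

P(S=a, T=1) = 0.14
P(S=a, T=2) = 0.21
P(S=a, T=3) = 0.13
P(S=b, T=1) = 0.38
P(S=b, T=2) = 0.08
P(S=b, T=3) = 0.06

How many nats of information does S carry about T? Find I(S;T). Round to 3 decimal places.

0.100 nats

Marginals: p(S) = (0.4800, 0.5200), p(T) = (0.5200, 0.2900, 0.1900).
I(S;T) = Σ p(x,y)·ln[p(x,y)/(p(x)p(y))].
  (a,1): 0.14·ln(0.5609) = -0.0810
  (a,2): 0.21·ln(1.5086) = 0.0864
  (a,3): 0.13·ln(1.4254) = 0.0461
  (b,1): 0.38·ln(1.4053) = 0.1293
  (b,2): 0.08·ln(0.5305) = -0.0507
  (b,3): 0.06·ln(0.6073) = -0.0299
Sum = 0.100 nats.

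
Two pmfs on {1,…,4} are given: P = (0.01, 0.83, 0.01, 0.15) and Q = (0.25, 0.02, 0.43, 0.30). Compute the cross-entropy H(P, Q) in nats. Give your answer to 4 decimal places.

H(P,Q) = −Σ p·ln q.
  −0.01·ln(0.25) = 0.01386
  −0.83·ln(0.02) = 3.24698
  −0.01·ln(0.43) = 0.00844
  −0.15·ln(0.30) = 0.18060
H(P,Q) = 3.4499 nats.

3.4499 nats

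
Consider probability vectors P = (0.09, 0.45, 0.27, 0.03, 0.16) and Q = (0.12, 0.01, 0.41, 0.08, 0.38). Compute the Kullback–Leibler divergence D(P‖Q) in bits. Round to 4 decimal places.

D(P‖Q) = Σ p·log₂(p/q).
  0.09·log₂(0.09/0.12) = -0.03735
  0.45·log₂(0.45/0.01) = 2.47133
  0.27·log₂(0.27/0.41) = -0.16272
  0.03·log₂(0.03/0.08) = -0.04245
  0.16·log₂(0.16/0.38) = -0.19967
D(P‖Q) = 2.0291 bits.

2.0291 bits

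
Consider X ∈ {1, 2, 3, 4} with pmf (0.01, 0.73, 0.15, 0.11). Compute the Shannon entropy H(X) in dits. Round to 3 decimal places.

H(X) = −Σ p·log₁₀ p.
  −(0.01)·log₁₀(0.01) = 0.0200
  −(0.73)·log₁₀(0.73) = 0.0998
  −(0.15)·log₁₀(0.15) = 0.1236
  −(0.11)·log₁₀(0.11) = 0.1054
Sum: 0.0200 + 0.0998 + 0.1236 + 0.1054 = 0.349 dits.

0.349 dits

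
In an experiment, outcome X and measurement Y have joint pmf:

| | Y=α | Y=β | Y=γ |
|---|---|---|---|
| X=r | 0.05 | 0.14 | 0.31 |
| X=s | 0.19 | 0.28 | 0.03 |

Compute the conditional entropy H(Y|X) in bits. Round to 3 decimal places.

Chain rule: H(Y|X) = H(X,Y) − H(X).
Marginals: p(X) = (0.5000, 0.5000), p(Y) = (0.2400, 0.4200, 0.3400).
H(X,Y) = 2.2582 bits; H(X) = 1.0000 bits.
H(Y|X) = 2.2582 − 1.0000 = 1.258 bits.

1.258 bits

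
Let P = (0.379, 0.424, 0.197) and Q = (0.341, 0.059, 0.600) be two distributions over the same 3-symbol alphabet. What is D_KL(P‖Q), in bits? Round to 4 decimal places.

0.9476 bits

D(P‖Q) = Σ p·log₂(p/q).
  0.379·log₂(0.379/0.341) = 0.05777
  0.424·log₂(0.424/0.059) = 1.20640
  0.197·log₂(0.197/0.600) = -0.31653
D(P‖Q) = 0.9476 bits.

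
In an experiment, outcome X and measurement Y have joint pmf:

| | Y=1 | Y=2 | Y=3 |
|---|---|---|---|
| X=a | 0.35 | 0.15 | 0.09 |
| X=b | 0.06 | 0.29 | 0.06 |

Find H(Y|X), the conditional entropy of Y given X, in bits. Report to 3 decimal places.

Marginals: p(X) = (0.5900, 0.4100), p(Y) = (0.4100, 0.4400, 0.1500).
H(Y|X) = Σ p(X) · H(Y|X=·).
  X=a: p=0.5900, H(Y|X=a) = 1.3630
  X=b: p=0.4100, H(Y|X=b) = 1.1648
Weighted sum = 1.282 bits.

1.282 bits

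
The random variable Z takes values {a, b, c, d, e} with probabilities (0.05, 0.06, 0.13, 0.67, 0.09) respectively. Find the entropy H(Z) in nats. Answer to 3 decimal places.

1.069 nats

H(Z) = −Σ p·ln p.
  −(0.05)·ln(0.05) = 0.1498
  −(0.06)·ln(0.06) = 0.1688
  −(0.13)·ln(0.13) = 0.2652
  −(0.67)·ln(0.67) = 0.2683
  −(0.09)·ln(0.09) = 0.2167
Sum: 0.1498 + 0.1688 + 0.2652 + 0.2683 + 0.2167 = 1.069 nats.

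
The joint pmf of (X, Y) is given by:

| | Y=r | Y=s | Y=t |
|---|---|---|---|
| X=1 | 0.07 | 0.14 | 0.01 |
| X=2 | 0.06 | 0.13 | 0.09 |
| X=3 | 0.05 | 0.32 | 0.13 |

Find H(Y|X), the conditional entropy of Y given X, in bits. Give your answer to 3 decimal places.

1.301 bits

Chain rule: H(Y|X) = H(X,Y) − H(X).
Marginals: p(X) = (0.2200, 0.2800, 0.5000), p(Y) = (0.1800, 0.5900, 0.2300).
H(X,Y) = 2.7957 bits; H(X) = 1.4948 bits.
H(Y|X) = 2.7957 − 1.4948 = 1.301 bits.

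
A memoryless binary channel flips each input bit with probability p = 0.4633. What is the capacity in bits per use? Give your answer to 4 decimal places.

0.0039 bits

Binary symmetric channel: C = 1 − h₂(ε) where h₂ is the binary entropy function.
h₂(0.4633) = −0.4633·log₂0.4633 − 0.5367·log₂0.5367 = 0.9961.
C = 1 − 0.9961 = 0.0039 bits per channel use.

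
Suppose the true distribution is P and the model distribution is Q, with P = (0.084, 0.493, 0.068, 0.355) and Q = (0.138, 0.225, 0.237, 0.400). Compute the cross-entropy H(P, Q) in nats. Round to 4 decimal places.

1.3249 nats

H(P,Q) = −Σ p·ln q.
  −0.084·ln(0.138) = 0.16636
  −0.493·ln(0.225) = 0.73539
  −0.068·ln(0.237) = 0.09790
  −0.355·ln(0.400) = 0.32528
H(P,Q) = 1.3249 nats.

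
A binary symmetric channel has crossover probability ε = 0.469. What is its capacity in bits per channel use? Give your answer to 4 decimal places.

Binary symmetric channel: C = 1 − h₂(ε) where h₂ is the binary entropy function.
h₂(0.469) = −0.469·log₂0.469 − 0.531·log₂0.531 = 0.9972.
C = 1 − 0.9972 = 0.0028 bits per channel use.

0.0028 bits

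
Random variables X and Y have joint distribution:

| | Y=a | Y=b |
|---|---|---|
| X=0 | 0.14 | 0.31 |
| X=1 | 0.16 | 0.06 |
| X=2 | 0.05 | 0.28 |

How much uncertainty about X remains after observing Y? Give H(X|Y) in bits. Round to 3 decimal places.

1.384 bits

Marginals: p(X) = (0.4500, 0.2200, 0.3300), p(Y) = (0.3500, 0.6500).
H(X|Y) = Σ p(Y) · H(X|Y=·).
  Y=a: p=0.3500, H(X|Y=a) = 1.4461
  Y=b: p=0.6500, H(X|Y=b) = 1.3501
Weighted sum = 1.384 bits.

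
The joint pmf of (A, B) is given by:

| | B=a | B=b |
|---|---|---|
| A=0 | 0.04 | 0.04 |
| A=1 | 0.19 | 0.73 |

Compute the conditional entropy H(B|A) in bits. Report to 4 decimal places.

0.7560 bits

Marginals: p(A) = (0.0800, 0.9200), p(B) = (0.2300, 0.7700).
H(B|A) = Σ p(A) · H(B|A=·).
  A=0: p=0.0800, H(B|A=0) = 1.0000
  A=1: p=0.9200, H(B|A=1) = 0.7348
Weighted sum = 0.7560 bits.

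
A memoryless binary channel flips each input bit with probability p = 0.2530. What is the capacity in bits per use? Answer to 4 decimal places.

Binary symmetric channel: C = 1 − h₂(ε) where h₂ is the binary entropy function.
h₂(0.2530) = −0.2530·log₂0.2530 − 0.7470·log₂0.7470 = 0.8160.
C = 1 − 0.8160 = 0.1840 bits per channel use.

0.1840 bits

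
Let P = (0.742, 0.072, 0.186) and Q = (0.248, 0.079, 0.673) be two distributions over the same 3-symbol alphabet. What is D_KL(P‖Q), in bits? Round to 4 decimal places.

D(P‖Q) = Σ p·log₂(p/q).
  0.742·log₂(0.742/0.248) = 1.17316
  0.072·log₂(0.072/0.079) = -0.00964
  0.186·log₂(0.186/0.673) = -0.34509
D(P‖Q) = 0.8184 bits.

0.8184 bits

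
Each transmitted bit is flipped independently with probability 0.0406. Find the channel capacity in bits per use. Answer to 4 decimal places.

0.7550 bits

Binary symmetric channel: C = 1 − h₂(ε) where h₂ is the binary entropy function.
h₂(0.0406) = −0.0406·log₂0.0406 − 0.9594·log₂0.9594 = 0.2450.
C = 1 − 0.2450 = 0.7550 bits per channel use.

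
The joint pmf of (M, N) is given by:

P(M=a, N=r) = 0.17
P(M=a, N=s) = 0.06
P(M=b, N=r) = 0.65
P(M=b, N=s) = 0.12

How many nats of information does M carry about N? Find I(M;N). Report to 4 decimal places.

Marginals: p(M) = (0.2300, 0.7700), p(N) = (0.8200, 0.1800).
I(M;N) = H(M) + H(N) − H(M,N).
H(M) = 0.5393, H(N) = 0.4714, H(M,N) = 1.0045.
I(M;N) = 0.5393 + 0.4714 − 1.0045 = 0.0062 nats.

0.0062 nats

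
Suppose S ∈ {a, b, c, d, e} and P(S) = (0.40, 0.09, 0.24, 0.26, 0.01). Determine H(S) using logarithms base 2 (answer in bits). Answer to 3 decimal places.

H(S) = −Σ p·log₂ p.
  −(0.40)·log₂(0.40) = 0.5288
  −(0.09)·log₂(0.09) = 0.3127
  −(0.24)·log₂(0.24) = 0.4941
  −(0.26)·log₂(0.26) = 0.5053
  −(0.01)·log₂(0.01) = 0.0664
Sum: 0.5288 + 0.3127 + 0.4941 + 0.5053 + 0.0664 = 1.907 bits.

1.907 bits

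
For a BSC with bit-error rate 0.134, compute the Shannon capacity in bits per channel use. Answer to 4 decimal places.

0.4317 bits

Binary symmetric channel: C = 1 − h₂(ε) where h₂ is the binary entropy function.
h₂(0.134) = −0.134·log₂0.134 − 0.866·log₂0.866 = 0.5683.
C = 1 − 0.5683 = 0.4317 bits per channel use.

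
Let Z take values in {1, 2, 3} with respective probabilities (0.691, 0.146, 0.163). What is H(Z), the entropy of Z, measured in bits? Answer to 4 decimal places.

1.2003 bits

H(Z) = −Σ p·log₂ p.
  −(0.691)·log₂(0.691) = 0.36847
  −(0.146)·log₂(0.146) = 0.40529
  −(0.163)·log₂(0.163) = 0.42658
Sum: 0.36847 + 0.40529 + 0.42658 = 1.2003 bits.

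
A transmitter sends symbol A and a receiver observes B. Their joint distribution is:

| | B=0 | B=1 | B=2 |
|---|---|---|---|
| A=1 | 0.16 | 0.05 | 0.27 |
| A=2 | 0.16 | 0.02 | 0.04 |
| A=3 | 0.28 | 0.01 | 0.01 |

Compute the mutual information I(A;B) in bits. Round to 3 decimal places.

Marginals: p(A) = (0.4800, 0.2200, 0.3000), p(B) = (0.6000, 0.0800, 0.3200).
I(A;B) = Σ p(x,y)·log₂[p(x,y)/(p(x)p(y))].
  (1,0): 0.16·log₂(0.5556) = -0.1357
  (1,1): 0.05·log₂(1.3021) = 0.0190
  (1,2): 0.27·log₂(1.7578) = 0.2197
  (2,0): 0.16·log₂(1.2121) = 0.0444
  (2,1): 0.02·log₂(1.1364) = 0.0037
  (2,2): 0.04·log₂(0.5682) = -0.0326
  (3,0): 0.28·log₂(1.5556) = 0.1785
  (3,1): 0.01·log₂(0.4167) = -0.0126
  (3,2): 0.01·log₂(0.1042) = -0.0326
Sum = 0.252 bits.

0.252 bits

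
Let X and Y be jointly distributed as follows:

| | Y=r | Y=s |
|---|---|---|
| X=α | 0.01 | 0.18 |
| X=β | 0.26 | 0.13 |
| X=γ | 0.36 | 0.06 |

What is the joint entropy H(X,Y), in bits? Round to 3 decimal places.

2.174 bits

H(X,Y) = −Σ p(x,y)·log₂ p(x,y) over all 6 cells.
  cell (α,r): −0.01·log₂0.01 = 0.0664
  cell (α,s): −0.18·log₂0.18 = 0.4453
  cell (β,r): −0.26·log₂0.26 = 0.5053
  cell (β,s): −0.13·log₂0.13 = 0.3826
  cell (γ,r): −0.36·log₂0.36 = 0.5306
  cell (γ,s): −0.06·log₂0.06 = 0.2435
Sum = 2.174 bits.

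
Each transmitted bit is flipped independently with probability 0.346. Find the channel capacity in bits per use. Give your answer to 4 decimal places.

0.0696 bits

Binary symmetric channel: C = 1 − h₂(ε) where h₂ is the binary entropy function.
h₂(0.346) = −0.346·log₂0.346 − 0.654·log₂0.654 = 0.9304.
C = 1 − 0.9304 = 0.0696 bits per channel use.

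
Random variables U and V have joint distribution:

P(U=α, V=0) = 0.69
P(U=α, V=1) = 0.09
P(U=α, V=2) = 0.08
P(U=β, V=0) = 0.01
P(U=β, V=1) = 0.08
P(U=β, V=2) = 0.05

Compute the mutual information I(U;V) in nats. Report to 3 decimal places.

0.148 nats

Marginals: p(U) = (0.8600, 0.1400), p(V) = (0.7000, 0.1700, 0.1300).
I(U;V) = Σ p(x,y)·ln[p(x,y)/(p(x)p(y))].
  (α,0): 0.69·ln(1.1462) = 0.0941
  (α,1): 0.09·ln(0.6156) = -0.0437
  (α,2): 0.08·ln(0.7156) = -0.0268
  (β,0): 0.01·ln(0.1020) = -0.0228
  (β,1): 0.08·ln(3.3613) = 0.0970
  (β,2): 0.05·ln(2.7473) = 0.0505
Sum = 0.148 nats.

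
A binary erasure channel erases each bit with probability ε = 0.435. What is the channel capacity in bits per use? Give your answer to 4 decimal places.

Binary erasure channel: capacity C = 1 − ε.
C = 1 − 0.435 = 0.5650 bits per channel use.

0.5650 bits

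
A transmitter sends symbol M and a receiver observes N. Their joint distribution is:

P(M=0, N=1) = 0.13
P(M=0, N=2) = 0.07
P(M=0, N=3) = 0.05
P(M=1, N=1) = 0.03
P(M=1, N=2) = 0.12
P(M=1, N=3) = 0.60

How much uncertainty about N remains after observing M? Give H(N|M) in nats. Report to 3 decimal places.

0.705 nats

Chain rule: H(N|M) = H(M,N) − H(M).
Marginals: p(M) = (0.2500, 0.7500), p(N) = (0.1600, 0.1900, 0.6500).
H(M,N) = 1.2673 nats; H(M) = 0.5623 nats.
H(N|M) = 1.2673 − 0.5623 = 0.705 nats.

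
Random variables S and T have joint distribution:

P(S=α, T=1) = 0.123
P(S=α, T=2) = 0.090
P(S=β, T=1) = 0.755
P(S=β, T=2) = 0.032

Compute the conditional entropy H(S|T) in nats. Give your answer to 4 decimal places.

0.4259 nats

Marginals: p(S) = (0.2130, 0.7870), p(T) = (0.8780, 0.1220).
H(S|T) = Σ p(T) · H(S|T=·).
  T=1: p=0.8780, H(S|T=1) = 0.4051
  T=2: p=0.1220, H(S|T=2) = 0.5754
Weighted sum = 0.4259 nats.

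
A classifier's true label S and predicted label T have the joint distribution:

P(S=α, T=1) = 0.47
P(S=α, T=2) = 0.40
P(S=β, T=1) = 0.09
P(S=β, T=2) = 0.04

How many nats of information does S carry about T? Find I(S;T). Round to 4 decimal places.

Marginals: p(S) = (0.8700, 0.1300), p(T) = (0.5600, 0.4400).
I(S;T) = H(S) + H(T) − H(S,T).
H(S) = 0.3864, H(T) = 0.6859, H(S,T) = 1.0668.
I(S;T) = 0.3864 + 0.6859 − 1.0668 = 0.0055 nats.

0.0055 nats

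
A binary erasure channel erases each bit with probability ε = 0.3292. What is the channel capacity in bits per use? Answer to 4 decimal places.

0.6708 bits

Binary erasure channel: capacity C = 1 − ε.
C = 1 − 0.3292 = 0.6708 bits per channel use.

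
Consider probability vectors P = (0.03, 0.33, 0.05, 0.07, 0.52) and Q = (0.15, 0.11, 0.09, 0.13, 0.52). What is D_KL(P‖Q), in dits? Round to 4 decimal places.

D(P‖Q) = Σ p·log₁₀(p/q).
  0.03·log₁₀(0.03/0.15) = -0.02097
  0.33·log₁₀(0.33/0.11) = 0.15745
  0.05·log₁₀(0.05/0.09) = -0.01276
  0.07·log₁₀(0.07/0.13) = -0.01882
  0.52·log₁₀(0.52/0.52) = 0.00000
D(P‖Q) = 0.1049 dits.

0.1049 dits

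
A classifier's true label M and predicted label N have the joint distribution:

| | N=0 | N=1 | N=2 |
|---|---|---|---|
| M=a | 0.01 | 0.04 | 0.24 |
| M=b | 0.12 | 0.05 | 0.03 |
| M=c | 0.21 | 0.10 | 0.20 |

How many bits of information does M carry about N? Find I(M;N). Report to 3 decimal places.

0.223 bits

Marginals: p(M) = (0.2900, 0.2000, 0.5100), p(N) = (0.3400, 0.1900, 0.4700).
I(M;N) = Σ p(x,y)·log₂[p(x,y)/(p(x)p(y))].
  (a,0): 0.01·log₂(0.1014) = -0.0330
  (a,1): 0.04·log₂(0.7260) = -0.0185
  (a,2): 0.24·log₂(1.7608) = 0.1959
  (b,0): 0.12·log₂(1.7647) = 0.0983
  (b,1): 0.05·log₂(1.3158) = 0.0198
  (b,2): 0.03·log₂(0.3191) = -0.0494
  (c,0): 0.21·log₂(1.2111) = 0.0580
  (c,1): 0.10·log₂(1.0320) = 0.0045
  (c,2): 0.20·log₂(0.8344) = -0.0522
Sum = 0.223 bits.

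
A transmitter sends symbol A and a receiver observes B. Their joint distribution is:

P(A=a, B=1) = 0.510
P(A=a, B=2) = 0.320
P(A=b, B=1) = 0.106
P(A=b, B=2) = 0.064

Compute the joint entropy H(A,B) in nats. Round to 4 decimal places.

1.1219 nats

H(A,B) = −Σ p(x,y)·ln p(x,y) over all 4 cells.
  cell (a,1): −0.510·ln0.510 = 0.34341
  cell (a,2): −0.320·ln0.320 = 0.36462
  cell (b,1): −0.106·ln0.106 = 0.23790
  cell (b,2): −0.064·ln0.064 = 0.17593
Sum = 1.1219 nats.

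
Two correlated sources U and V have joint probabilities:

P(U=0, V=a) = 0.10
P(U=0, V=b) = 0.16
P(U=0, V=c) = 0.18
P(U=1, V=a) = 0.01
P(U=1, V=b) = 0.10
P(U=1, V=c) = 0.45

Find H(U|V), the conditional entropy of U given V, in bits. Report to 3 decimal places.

0.842 bits

Marginals: p(U) = (0.4400, 0.5600), p(V) = (0.1100, 0.2600, 0.6300).
H(U|V) = Σ p(V) · H(U|V=·).
  V=a: p=0.1100, H(U|V=a) = 0.4395
  V=b: p=0.2600, H(U|V=b) = 0.9612
  V=c: p=0.6300, H(U|V=c) = 0.8631
Weighted sum = 0.842 bits.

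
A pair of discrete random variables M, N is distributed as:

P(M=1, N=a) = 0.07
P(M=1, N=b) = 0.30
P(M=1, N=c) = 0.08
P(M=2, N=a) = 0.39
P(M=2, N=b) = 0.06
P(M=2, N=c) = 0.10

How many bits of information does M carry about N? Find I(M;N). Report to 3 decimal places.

Marginals: p(M) = (0.4500, 0.5500), p(N) = (0.4600, 0.3600, 0.1800).
I(M;N) = H(M) + H(N) − H(M,N).
H(M) = 0.9928, H(N) = 1.4913, H(M,N) = 2.1867.
I(M;N) = 0.9928 + 1.4913 − 2.1867 = 0.297 bits.

0.297 bits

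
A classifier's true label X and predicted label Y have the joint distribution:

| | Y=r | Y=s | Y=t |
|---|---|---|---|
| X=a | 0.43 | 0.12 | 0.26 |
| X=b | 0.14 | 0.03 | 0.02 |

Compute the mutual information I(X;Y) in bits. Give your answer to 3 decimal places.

0.031 bits

Marginals: p(X) = (0.8100, 0.1900), p(Y) = (0.5700, 0.1500, 0.2800).
I(X;Y) = Σ p(x,y)·log₂[p(x,y)/(p(x)p(y))].
  (a,r): 0.43·log₂(0.9313) = -0.0441
  (a,s): 0.12·log₂(0.9877) = -0.0022
  (a,t): 0.26·log₂(1.1464) = 0.0512
  (b,r): 0.14·log₂(1.2927) = 0.0519
  (b,s): 0.03·log₂(1.0526) = 0.0022
  (b,t): 0.02·log₂(0.3759) = -0.0282
Sum = 0.031 bits.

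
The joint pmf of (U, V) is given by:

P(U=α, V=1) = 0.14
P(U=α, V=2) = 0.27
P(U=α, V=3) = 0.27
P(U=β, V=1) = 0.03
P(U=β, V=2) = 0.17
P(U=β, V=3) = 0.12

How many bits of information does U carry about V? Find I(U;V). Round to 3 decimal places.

Marginals: p(U) = (0.6800, 0.3200), p(V) = (0.1700, 0.4400, 0.3900).
I(U;V) = Σ p(x,y)·log₂[p(x,y)/(p(x)p(y))].
  (α,1): 0.14·log₂(1.2111) = 0.0387
  (α,2): 0.27·log₂(0.9024) = -0.0400
  (α,3): 0.27·log₂(1.0181) = 0.0070
  (β,1): 0.03·log₂(0.5515) = -0.0258
  (β,2): 0.17·log₂(1.2074) = 0.0462
  (β,3): 0.12·log₂(0.9615) = -0.0068
Sum = 0.019 bits.

0.019 bits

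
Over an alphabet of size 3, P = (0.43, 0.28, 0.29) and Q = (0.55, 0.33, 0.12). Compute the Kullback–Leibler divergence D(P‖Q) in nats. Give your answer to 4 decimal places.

0.1041 nats

D(P‖Q) = Σ p·ln(p/q).
  0.43·ln(0.43/0.55) = -0.10584
  0.28·ln(0.28/0.33) = -0.04600
  0.29·ln(0.29/0.12) = 0.25589
D(P‖Q) = 0.1041 nats.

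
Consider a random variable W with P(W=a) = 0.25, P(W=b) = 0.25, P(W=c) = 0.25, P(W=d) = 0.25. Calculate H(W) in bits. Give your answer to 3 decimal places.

2.000 bits

H(W) = −Σ p·log₂ p.
  −(0.25)·log₂(0.25) = 0.5000
  −(0.25)·log₂(0.25) = 0.5000
  −(0.25)·log₂(0.25) = 0.5000
  −(0.25)·log₂(0.25) = 0.5000
Sum: 0.5000 + 0.5000 + 0.5000 + 0.5000 = 2.000 bits.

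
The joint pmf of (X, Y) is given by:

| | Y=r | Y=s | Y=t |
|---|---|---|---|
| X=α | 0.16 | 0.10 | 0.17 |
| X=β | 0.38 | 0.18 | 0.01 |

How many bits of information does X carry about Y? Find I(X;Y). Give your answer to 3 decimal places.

0.193 bits

Marginals: p(X) = (0.4300, 0.5700), p(Y) = (0.5400, 0.2800, 0.1800).
I(X;Y) = H(X) + H(Y) − H(X,Y).
H(X) = 0.9858, H(Y) = 1.4396, H(X,Y) = 2.2320.
I(X;Y) = 0.9858 + 1.4396 − 2.2320 = 0.193 bits.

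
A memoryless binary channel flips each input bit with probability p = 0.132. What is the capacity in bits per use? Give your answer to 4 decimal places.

Binary symmetric channel: C = 1 − h₂(ε) where h₂ is the binary entropy function.
h₂(0.132) = −0.132·log₂0.132 − 0.868·log₂0.868 = 0.5629.
C = 1 − 0.5629 = 0.4371 bits per channel use.

0.4371 bits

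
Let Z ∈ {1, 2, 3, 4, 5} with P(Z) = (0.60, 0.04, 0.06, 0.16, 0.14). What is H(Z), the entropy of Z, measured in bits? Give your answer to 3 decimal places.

H(Z) = −Σ p·log₂ p.
  −(0.60)·log₂(0.60) = 0.4422
  −(0.04)·log₂(0.04) = 0.1858
  −(0.06)·log₂(0.06) = 0.2435
  −(0.16)·log₂(0.16) = 0.4230
  −(0.14)·log₂(0.14) = 0.3971
Sum: 0.4422 + 0.1858 + 0.2435 + 0.4230 + 0.3971 = 1.692 bits.

1.692 bits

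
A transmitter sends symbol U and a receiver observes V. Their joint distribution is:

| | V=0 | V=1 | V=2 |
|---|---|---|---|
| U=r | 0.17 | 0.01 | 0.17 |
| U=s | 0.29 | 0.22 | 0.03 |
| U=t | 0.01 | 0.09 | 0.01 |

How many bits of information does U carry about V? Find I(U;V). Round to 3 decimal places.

0.340 bits

Marginals: p(U) = (0.3500, 0.5400, 0.1100), p(V) = (0.4700, 0.3200, 0.2100).
I(U;V) = H(U) + H(V) − H(U,V).
H(U) = 1.3604, H(V) = 1.5108, H(U,V) = 2.5314.
I(U;V) = 1.3604 + 1.5108 − 2.5314 = 0.340 bits.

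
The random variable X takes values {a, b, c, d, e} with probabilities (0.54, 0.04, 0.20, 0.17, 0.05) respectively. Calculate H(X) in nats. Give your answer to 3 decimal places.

1.234 nats

H(X) = −Σ p·ln p.
  −(0.54)·ln(0.54) = 0.3327
  −(0.04)·ln(0.04) = 0.1288
  −(0.20)·ln(0.20) = 0.3219
  −(0.17)·ln(0.17) = 0.3012
  −(0.05)·ln(0.05) = 0.1498
Sum: 0.3327 + 0.1288 + 0.3219 + 0.3012 + 0.1498 = 1.234 nats.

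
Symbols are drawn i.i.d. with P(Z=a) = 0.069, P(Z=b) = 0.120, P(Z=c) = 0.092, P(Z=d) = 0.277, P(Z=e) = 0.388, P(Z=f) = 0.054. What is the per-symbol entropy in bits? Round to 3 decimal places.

2.220 bits

H(Z) = −Σ p·log₂ p.
  −(0.069)·log₂(0.069) = 0.2662
  −(0.120)·log₂(0.120) = 0.3671
  −(0.092)·log₂(0.092) = 0.3167
  −(0.277)·log₂(0.277) = 0.5130
  −(0.388)·log₂(0.388) = 0.5300
  −(0.054)·log₂(0.054) = 0.2274
Sum: 0.2662 + 0.3671 + 0.3167 + 0.5130 + 0.5300 + 0.2274 = 2.220 bits.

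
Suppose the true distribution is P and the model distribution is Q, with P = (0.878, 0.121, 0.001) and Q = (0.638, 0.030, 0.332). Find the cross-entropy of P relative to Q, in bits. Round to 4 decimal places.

1.1830 bits

H(P,Q) = −Σ p·log₂ q.
  −0.878·log₂(0.638) = 0.56927
  −0.121·log₂(0.030) = 0.61213
  −0.001·log₂(0.332) = 0.00159
H(P,Q) = 1.1830 bits.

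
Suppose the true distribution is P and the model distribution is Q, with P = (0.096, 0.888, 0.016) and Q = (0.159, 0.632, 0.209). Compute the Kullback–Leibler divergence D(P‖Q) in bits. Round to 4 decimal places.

0.3065 bits

D(P‖Q) = Σ p·log₂(p/q).
  0.096·log₂(0.096/0.159) = -0.06988
  0.888·log₂(0.888/0.632) = 0.43568
  0.016·log₂(0.016/0.209) = -0.05932
D(P‖Q) = 0.3065 bits.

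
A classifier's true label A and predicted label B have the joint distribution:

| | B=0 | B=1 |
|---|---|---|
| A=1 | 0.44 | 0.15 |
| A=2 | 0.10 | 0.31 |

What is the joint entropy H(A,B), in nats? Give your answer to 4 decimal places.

1.2391 nats

H(A,B) = −Σ p(x,y)·ln p(x,y) over all 4 cells.
  cell (1,0): −0.44·ln0.44 = 0.36123
  cell (1,1): −0.15·ln0.15 = 0.28457
  cell (2,0): −0.10·ln0.10 = 0.23026
  cell (2,1): −0.31·ln0.31 = 0.36307
Sum = 1.2391 nats.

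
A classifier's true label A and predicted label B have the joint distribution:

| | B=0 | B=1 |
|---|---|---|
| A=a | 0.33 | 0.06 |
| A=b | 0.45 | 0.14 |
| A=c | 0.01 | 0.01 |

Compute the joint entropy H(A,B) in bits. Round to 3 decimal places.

1.820 bits

H(A,B) = −Σ p(x,y)·log₂ p(x,y) over all 6 cells.
  cell (a,0): −0.33·log₂0.33 = 0.5278
  cell (a,1): −0.06·log₂0.06 = 0.2435
  cell (b,0): −0.45·log₂0.45 = 0.5184
  cell (b,1): −0.14·log₂0.14 = 0.3971
  cell (c,0): −0.01·log₂0.01 = 0.0664
  cell (c,1): −0.01·log₂0.01 = 0.0664
Sum = 1.820 bits.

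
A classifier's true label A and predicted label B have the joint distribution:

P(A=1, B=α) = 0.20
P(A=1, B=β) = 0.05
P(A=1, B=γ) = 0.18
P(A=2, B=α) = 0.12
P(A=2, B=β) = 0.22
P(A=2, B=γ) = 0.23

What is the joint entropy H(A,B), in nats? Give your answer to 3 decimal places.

1.706 nats

H(A,B) = −Σ p(x,y)·ln p(x,y) over all 6 cells.
  cell (1,α): −0.20·ln0.20 = 0.3219
  cell (1,β): −0.05·ln0.05 = 0.1498
  cell (1,γ): −0.18·ln0.18 = 0.3087
  cell (2,α): −0.12·ln0.12 = 0.2544
  cell (2,β): −0.22·ln0.22 = 0.3331
  cell (2,γ): −0.23·ln0.23 = 0.3380
Sum = 1.706 nats.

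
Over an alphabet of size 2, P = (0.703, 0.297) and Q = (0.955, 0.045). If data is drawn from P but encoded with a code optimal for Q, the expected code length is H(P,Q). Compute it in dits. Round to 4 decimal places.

H(P,Q) = −Σ p·log₁₀ q.
  −0.703·log₁₀(0.955) = 0.01406
  −0.297·log₁₀(0.045) = 0.40000
H(P,Q) = 0.4141 dits.

0.4141 dits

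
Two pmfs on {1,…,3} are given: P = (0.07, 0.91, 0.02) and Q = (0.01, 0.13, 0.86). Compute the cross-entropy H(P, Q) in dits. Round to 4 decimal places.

H(P,Q) = −Σ p·log₁₀ q.
  −0.07·log₁₀(0.01) = 0.14000
  −0.91·log₁₀(0.13) = 0.80631
  −0.02·log₁₀(0.86) = 0.00131
H(P,Q) = 0.9476 dits.

0.9476 dits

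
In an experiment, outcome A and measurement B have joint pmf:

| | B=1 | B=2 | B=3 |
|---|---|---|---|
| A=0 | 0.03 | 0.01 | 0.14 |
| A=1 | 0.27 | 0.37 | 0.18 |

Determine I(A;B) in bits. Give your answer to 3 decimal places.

Marginals: p(A) = (0.1800, 0.8200), p(B) = (0.3000, 0.3800, 0.3200).
I(A;B) = H(A) + H(B) − H(A,B).
H(A) = 0.6801, H(B) = 1.5776, H(A,B) = 2.1014.
I(A;B) = 0.6801 + 1.5776 − 2.1014 = 0.156 bits.

0.156 bits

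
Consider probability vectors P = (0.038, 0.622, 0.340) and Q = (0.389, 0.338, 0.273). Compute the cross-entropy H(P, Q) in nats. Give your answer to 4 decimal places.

H(P,Q) = −Σ p·ln q.
  −0.038·ln(0.389) = 0.03588
  −0.622·ln(0.338) = 0.67469
  −0.340·ln(0.273) = 0.44142
H(P,Q) = 1.1520 nats.

1.1520 nats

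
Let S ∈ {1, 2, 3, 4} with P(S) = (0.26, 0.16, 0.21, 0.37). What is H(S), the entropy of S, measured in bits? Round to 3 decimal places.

H(S) = −Σ p·log₂ p.
  −(0.26)·log₂(0.26) = 0.5053
  −(0.16)·log₂(0.16) = 0.4230
  −(0.21)·log₂(0.21) = 0.4728
  −(0.37)·log₂(0.37) = 0.5307
Sum: 0.5053 + 0.4230 + 0.4728 + 0.5307 = 1.932 bits.

1.932 bits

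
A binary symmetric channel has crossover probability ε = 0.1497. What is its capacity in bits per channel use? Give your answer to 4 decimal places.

Binary symmetric channel: C = 1 − h₂(ε) where h₂ is the binary entropy function.
h₂(0.1497) = −0.1497·log₂0.1497 − 0.8503·log₂0.8503 = 0.6091.
C = 1 − 0.6091 = 0.3909 bits per channel use.

0.3909 bits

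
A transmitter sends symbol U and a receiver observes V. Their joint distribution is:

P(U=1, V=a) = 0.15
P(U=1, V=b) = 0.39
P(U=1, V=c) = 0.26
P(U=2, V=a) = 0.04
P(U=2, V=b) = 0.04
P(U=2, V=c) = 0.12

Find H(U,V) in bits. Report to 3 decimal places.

2.184 bits

H(U,V) = −Σ p(x,y)·log₂ p(x,y) over all 6 cells.
  cell (1,a): −0.15·log₂0.15 = 0.4105
  cell (1,b): −0.39·log₂0.39 = 0.5298
  cell (1,c): −0.26·log₂0.26 = 0.5053
  cell (2,a): −0.04·log₂0.04 = 0.1858
  cell (2,b): −0.04·log₂0.04 = 0.1858
  cell (2,c): −0.12·log₂0.12 = 0.3671
Sum = 2.184 bits.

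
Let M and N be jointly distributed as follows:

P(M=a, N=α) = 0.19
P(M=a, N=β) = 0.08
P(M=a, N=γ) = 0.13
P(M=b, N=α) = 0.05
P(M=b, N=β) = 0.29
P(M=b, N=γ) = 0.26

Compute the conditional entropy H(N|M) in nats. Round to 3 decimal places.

0.969 nats

Marginals: p(M) = (0.4000, 0.6000), p(N) = (0.2400, 0.3700, 0.3900).
H(N|M) = Σ p(M) · H(N|M=·).
  M=a: p=0.4000, H(N|M=a) = 1.0408
  M=b: p=0.6000, H(N|M=b) = 0.9209
Weighted sum = 0.969 nats.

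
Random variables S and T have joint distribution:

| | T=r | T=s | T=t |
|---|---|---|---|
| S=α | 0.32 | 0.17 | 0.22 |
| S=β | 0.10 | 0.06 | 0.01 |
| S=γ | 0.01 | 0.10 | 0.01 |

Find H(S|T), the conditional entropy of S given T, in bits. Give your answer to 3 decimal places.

Marginals: p(S) = (0.7100, 0.1700, 0.1200), p(T) = (0.4300, 0.3300, 0.2400).
H(S|T) = Σ p(T) · H(S|T=·).
  T=r: p=0.4300, H(S|T=r) = 0.9328
  T=s: p=0.3300, H(S|T=s) = 1.4621
  T=t: p=0.2400, H(S|T=t) = 0.4972
Weighted sum = 1.003 bits.

1.003 bits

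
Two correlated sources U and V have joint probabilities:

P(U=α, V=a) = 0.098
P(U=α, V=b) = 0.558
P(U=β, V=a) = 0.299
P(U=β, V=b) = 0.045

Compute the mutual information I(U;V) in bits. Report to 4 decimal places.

0.3776 bits

Marginals: p(U) = (0.6560, 0.3440), p(V) = (0.3970, 0.6030).
I(U;V) = H(U) + H(V) − H(U,V).
H(U) = 0.9286, H(V) = 0.9692, H(U,V) = 1.5202.
I(U;V) = 0.9286 + 0.9692 − 1.5202 = 0.3776 bits.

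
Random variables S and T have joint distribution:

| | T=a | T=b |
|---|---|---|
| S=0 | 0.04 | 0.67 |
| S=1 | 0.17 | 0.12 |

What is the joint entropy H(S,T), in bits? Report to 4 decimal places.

H(S,T) = −Σ p(x,y)·log₂ p(x,y) over all 4 cells.
  cell (0,a): −0.04·log₂0.04 = 0.18575
  cell (0,b): −0.67·log₂0.67 = 0.38710
  cell (1,a): −0.17·log₂0.17 = 0.43459
  cell (1,b): −0.12·log₂0.12 = 0.36707
Sum = 1.3745 bits.

1.3745 bits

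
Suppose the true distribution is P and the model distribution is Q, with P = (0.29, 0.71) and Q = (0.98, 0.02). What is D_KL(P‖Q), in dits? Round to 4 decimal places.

D(P‖Q) = Σ p·log₁₀(p/q).
  0.29·log₁₀(0.29/0.98) = -0.15336
  0.71·log₁₀(0.71/0.02) = 1.10066
D(P‖Q) = 0.9473 dits.

0.9473 dits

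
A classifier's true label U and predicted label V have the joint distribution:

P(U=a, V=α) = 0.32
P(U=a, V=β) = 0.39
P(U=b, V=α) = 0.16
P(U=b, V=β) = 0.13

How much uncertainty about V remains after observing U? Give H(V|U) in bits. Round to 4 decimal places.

Chain rule: H(V|U) = H(U,V) − H(U).
Marginals: p(U) = (0.7100, 0.2900), p(V) = (0.4800, 0.5200).
H(U,V) = 1.8615 bits; H(U) = 0.8687 bits.
H(V|U) = 1.8615 − 0.8687 = 0.9928 bits.

0.9928 bits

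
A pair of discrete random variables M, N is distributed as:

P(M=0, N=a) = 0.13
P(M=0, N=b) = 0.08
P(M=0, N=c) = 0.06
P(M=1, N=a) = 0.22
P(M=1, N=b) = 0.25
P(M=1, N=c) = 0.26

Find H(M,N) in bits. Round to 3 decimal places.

2.404 bits

H(M,N) = −Σ p(x,y)·log₂ p(x,y) over all 6 cells.
  cell (0,a): −0.13·log₂0.13 = 0.3826
  cell (0,b): −0.08·log₂0.08 = 0.2915
  cell (0,c): −0.06·log₂0.06 = 0.2435
  cell (1,a): −0.22·log₂0.22 = 0.4806
  cell (1,b): −0.25·log₂0.25 = 0.5000
  cell (1,c): −0.26·log₂0.26 = 0.5053
Sum = 2.404 bits.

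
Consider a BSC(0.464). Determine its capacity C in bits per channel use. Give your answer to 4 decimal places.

Binary symmetric channel: C = 1 − h₂(ε) where h₂ is the binary entropy function.
h₂(0.464) = −0.464·log₂0.464 − 0.536·log₂0.536 = 0.9963.
C = 1 − 0.9963 = 0.0037 bits per channel use.

0.0037 bits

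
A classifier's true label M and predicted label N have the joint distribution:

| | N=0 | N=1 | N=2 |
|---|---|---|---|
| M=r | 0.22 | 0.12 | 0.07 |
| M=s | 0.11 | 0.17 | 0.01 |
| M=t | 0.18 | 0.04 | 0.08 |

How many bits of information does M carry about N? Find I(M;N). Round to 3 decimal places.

Marginals: p(M) = (0.4100, 0.2900, 0.3000), p(N) = (0.5100, 0.3300, 0.1600).
I(M;N) = H(M) + H(N) − H(M,N).
H(M) = 1.5664, H(N) = 1.4463, H(M,N) = 2.8901.
I(M;N) = 1.5664 + 1.4463 − 2.8901 = 0.123 bits.

0.123 bits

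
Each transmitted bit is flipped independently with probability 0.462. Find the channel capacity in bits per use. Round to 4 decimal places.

0.0042 bits

Binary symmetric channel: C = 1 − h₂(ε) where h₂ is the binary entropy function.
h₂(0.462) = −0.462·log₂0.462 − 0.538·log₂0.538 = 0.9958.
C = 1 − 0.9958 = 0.0042 bits per channel use.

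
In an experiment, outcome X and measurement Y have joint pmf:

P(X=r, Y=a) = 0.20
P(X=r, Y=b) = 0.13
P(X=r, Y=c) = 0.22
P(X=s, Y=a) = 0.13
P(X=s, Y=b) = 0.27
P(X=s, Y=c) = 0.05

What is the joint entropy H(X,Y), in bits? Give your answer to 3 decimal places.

2.436 bits

H(X,Y) = −Σ p(x,y)·log₂ p(x,y) over all 6 cells.
  cell (r,a): −0.20·log₂0.20 = 0.4644
  cell (r,b): −0.13·log₂0.13 = 0.3826
  cell (r,c): −0.22·log₂0.22 = 0.4806
  cell (s,a): −0.13·log₂0.13 = 0.3826
  cell (s,b): −0.27·log₂0.27 = 0.5100
  cell (s,c): −0.05·log₂0.05 = 0.2161
Sum = 2.436 bits.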